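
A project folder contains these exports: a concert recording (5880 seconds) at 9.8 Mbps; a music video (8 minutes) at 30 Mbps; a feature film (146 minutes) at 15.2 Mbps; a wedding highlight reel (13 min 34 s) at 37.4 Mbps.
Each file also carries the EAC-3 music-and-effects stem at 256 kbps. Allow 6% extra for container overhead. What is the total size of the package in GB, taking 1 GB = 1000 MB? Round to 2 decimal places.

31.76 GB

Audio: 256 kbps = 0.256 Mbps.
concert recording: 10.056 Mbps × 5880 s × 1.06 = 62677.0 Mb
music video: 30.256 Mbps × 480 s × 1.06 = 15394.3 Mb
feature film: 15.456 Mbps × 8760 s × 1.06 = 143518.2 Mb
wedding highlight reel: 37.656 Mbps × 814 s × 1.06 = 32491.1 Mb
Total: 254080.6 Mb = 31760.1 MB.
= 31.76 GB.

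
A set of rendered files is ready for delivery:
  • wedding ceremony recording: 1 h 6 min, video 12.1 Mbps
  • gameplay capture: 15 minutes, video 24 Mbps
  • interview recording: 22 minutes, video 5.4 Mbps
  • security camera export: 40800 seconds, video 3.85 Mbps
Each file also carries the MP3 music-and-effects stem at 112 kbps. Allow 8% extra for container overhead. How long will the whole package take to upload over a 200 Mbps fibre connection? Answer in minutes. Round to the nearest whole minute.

Audio: 112 kbps = 0.112 Mbps.
wedding ceremony recording: 12.212 Mbps × 3960 s × 1.08 = 52228.3 Mb
gameplay capture: 24.112 Mbps × 900 s × 1.08 = 23436.9 Mb
interview recording: 5.512 Mbps × 1320 s × 1.08 = 7857.9 Mb
security camera export: 3.962 Mbps × 40800 s × 1.08 = 174581.6 Mb
Total: 258104.6 Mb = 32263.1 MB.
At 200 Mbps: 258104.6 / 200 = 1291 s ≈ 21.5 minutes.

22 minutes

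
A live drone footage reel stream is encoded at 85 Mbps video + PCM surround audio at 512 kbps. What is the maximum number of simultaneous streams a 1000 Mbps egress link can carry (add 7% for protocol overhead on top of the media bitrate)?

10

Audio: 512 kbps = 0.512 Mbps.
Per-viewer media rate: 85.512 Mbps.
On the wire with 7% overhead: 91.498 Mbps.
1000 Mbps = 1,000 Mbps; 1,000 / 91.498 = 10.93 → 10 viewers.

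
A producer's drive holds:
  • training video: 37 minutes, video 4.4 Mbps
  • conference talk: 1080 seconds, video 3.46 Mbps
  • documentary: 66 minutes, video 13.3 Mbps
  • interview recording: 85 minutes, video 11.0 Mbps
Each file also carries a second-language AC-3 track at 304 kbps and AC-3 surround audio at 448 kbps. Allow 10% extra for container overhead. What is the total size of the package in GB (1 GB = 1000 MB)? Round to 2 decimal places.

18.09 GB

Audio total: 304 + 448 = 752 kbps = 0.752 Mbps.
training video: 5.152 Mbps × 2220 s × 1.10 = 12581.2 Mb
conference talk: 4.212 Mbps × 1080 s × 1.10 = 5003.9 Mb
documentary: 14.052 Mbps × 3960 s × 1.10 = 61210.5 Mb
interview recording: 11.752 Mbps × 5100 s × 1.10 = 65928.7 Mb
Total: 144724.3 Mb = 18090.5 MB.
= 18.09 GB.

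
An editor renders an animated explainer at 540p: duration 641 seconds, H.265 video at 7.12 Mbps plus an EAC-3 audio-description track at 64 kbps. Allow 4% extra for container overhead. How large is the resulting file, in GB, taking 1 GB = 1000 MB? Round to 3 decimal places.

0.599 GB

Audio: 64 kbps = 0.064 Mbps.
Total bitrate: 7.12 + 0.064 = 7.184 Mbps.
Stream data: 7.184 Mbps × 641 s = 4604.9 Mb.
With 4% container overhead: ×1.04.
4,789 Mb ÷ 8 = 598.6 MB → 0.5986 GB.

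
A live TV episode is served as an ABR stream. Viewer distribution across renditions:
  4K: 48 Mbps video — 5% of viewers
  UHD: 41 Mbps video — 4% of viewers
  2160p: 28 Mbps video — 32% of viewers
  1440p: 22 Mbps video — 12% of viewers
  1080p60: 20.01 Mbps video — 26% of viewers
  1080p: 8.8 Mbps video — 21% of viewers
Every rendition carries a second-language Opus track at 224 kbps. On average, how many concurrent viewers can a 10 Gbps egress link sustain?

436

Audio: 224 kbps = 0.224 Mbps.
Average per-viewer bitrate: 0.05×48.224 + 0.04×41.224 + 0.32×28.224 + 0.12×22.224 + 0.26×20.234 + 0.21×9.024 = 22.915 Mbps.
10 Gbps = 10,000 Mbps; 10,000 / 22.915 = 436.40 → 436.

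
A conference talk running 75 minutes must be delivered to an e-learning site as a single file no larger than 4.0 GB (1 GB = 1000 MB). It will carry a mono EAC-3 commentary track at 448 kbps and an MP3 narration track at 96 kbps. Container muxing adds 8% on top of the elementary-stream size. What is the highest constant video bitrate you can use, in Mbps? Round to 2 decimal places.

6.04 Mbps

Budget: 4.0 GB = 32000.0 Mb.
Stream payload after overhead: 32000.0 / 1.08 = 29629.6 Mb.
75 min = 4500 s
Total bitrate budget: 29629.6 Mb / 4500 s = 6.584 Mbps.
Audio total: 448 + 96 = 544 kbps = 0.544 Mbps.
Video: 6.584 − 0.544 = 6.040 Mbps.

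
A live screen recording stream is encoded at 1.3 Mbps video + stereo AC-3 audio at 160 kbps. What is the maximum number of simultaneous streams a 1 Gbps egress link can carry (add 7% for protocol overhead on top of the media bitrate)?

640

Audio: 160 kbps = 0.160 Mbps.
Per-viewer media rate: 1.460 Mbps.
On the wire with 7% overhead: 1.562 Mbps.
1 Gbps = 1,000 Mbps; 1,000 / 1.562 = 640.12 → 640 viewers.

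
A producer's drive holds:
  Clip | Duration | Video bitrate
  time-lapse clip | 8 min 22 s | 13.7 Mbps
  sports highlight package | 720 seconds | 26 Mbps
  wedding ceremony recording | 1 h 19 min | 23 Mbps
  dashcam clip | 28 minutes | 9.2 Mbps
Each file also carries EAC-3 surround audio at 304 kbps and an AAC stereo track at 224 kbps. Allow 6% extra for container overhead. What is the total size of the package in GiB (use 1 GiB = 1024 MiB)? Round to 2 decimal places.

Audio total: 304 + 224 = 528 kbps = 0.528 Mbps.
time-lapse clip: 14.228 Mbps × 502 s × 1.06 = 7571.0 Mb
sports highlight package: 26.528 Mbps × 720 s × 1.06 = 20246.2 Mb
wedding ceremony recording: 23.528 Mbps × 4740 s × 1.06 = 118214.1 Mb
dashcam clip: 9.728 Mbps × 1680 s × 1.06 = 17323.6 Mb
Total: 163354.9 Mb = 20419.4 MB.
= 19.02 GiB.

19.02 GiB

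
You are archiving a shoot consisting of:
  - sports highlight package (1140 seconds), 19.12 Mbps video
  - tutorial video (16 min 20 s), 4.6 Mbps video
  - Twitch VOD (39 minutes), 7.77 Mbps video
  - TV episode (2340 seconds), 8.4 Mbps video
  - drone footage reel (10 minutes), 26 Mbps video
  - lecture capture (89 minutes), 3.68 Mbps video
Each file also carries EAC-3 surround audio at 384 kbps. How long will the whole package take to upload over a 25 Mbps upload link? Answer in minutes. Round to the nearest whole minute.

Audio: 384 kbps = 0.384 Mbps.
sports highlight package: 19.504 Mbps × 1140 s = 22234.6 Mb
tutorial video: 4.984 Mbps × 980 s = 4884.3 Mb
Twitch VOD: 8.154 Mbps × 2340 s = 19080.4 Mb
TV episode: 8.784 Mbps × 2340 s = 20554.6 Mb
drone footage reel: 26.384 Mbps × 600 s = 15830.4 Mb
lecture capture: 4.064 Mbps × 5340 s = 21701.8 Mb
Total: 104286.0 Mb = 13035.7 MB.
At 25 Mbps: 104286.0 / 25 = 4171 s ≈ 69.5 minutes.

70 minutes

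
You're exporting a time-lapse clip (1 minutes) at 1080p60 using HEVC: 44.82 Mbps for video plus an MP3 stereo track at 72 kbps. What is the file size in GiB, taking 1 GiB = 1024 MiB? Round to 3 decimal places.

Audio: 72 kbps = 0.072 Mbps.
Total bitrate: 44.82 + 0.072 = 44.892 Mbps.
Stream data: 44.892 Mbps × 60 s = 2693.5 Mb.
2,694 Mb = 336,690,000 bytes ÷ 1,073,741,824 = 0.3136 GiB.

0.314 GiB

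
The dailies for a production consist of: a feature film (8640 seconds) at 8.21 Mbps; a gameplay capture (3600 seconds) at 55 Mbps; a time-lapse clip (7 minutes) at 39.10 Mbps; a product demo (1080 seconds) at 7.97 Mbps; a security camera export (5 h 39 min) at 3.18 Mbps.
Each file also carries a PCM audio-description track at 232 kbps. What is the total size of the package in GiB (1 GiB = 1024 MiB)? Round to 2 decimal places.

42.67 GiB

Audio: 232 kbps = 0.232 Mbps.
feature film: 8.442 Mbps × 8640 s = 72938.9 Mb
gameplay capture: 55.232 Mbps × 3600 s = 198835.2 Mb
time-lapse clip: 39.332 Mbps × 420 s = 16519.4 Mb
product demo: 8.202 Mbps × 1080 s = 8858.2 Mb
security camera export: 3.412 Mbps × 20340 s = 69400.1 Mb
Total: 366551.8 Mb = 45819.0 MB.
= 42.67 GiB.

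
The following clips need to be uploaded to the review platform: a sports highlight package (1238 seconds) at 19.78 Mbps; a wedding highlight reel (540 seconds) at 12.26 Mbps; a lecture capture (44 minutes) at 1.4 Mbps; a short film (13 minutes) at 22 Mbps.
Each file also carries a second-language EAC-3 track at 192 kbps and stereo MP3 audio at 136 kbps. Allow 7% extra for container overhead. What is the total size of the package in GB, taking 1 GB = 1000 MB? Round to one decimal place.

7.2 GB

Audio total: 192 + 136 = 328 kbps = 0.328 Mbps.
sports highlight package: 20.108 Mbps × 1238 s × 1.07 = 26636.3 Mb
wedding highlight reel: 12.588 Mbps × 540 s × 1.07 = 7273.3 Mb
lecture capture: 1.728 Mbps × 2640 s × 1.07 = 4881.3 Mb
short film: 22.328 Mbps × 780 s × 1.07 = 18634.9 Mb
Total: 57425.8 Mb = 7178.2 MB.
= 7.178 GB.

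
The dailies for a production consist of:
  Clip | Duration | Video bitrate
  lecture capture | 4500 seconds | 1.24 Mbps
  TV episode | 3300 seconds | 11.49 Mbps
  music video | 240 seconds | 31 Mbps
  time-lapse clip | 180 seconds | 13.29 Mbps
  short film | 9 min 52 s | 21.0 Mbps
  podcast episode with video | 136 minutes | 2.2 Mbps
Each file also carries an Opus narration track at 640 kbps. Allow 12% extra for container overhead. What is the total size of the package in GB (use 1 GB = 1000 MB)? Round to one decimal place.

Audio: 640 kbps = 0.640 Mbps.
lecture capture: 1.880 Mbps × 4500 s × 1.12 = 9475.2 Mb
TV episode: 12.130 Mbps × 3300 s × 1.12 = 44832.5 Mb
music video: 31.640 Mbps × 240 s × 1.12 = 8504.8 Mb
time-lapse clip: 13.930 Mbps × 180 s × 1.12 = 2808.3 Mb
short film: 21.640 Mbps × 592 s × 1.12 = 14348.2 Mb
podcast episode with video: 2.840 Mbps × 8160 s × 1.12 = 25955.3 Mb
Total: 105924.3 Mb = 13240.5 MB.
= 13.24 GB.

13.2 GB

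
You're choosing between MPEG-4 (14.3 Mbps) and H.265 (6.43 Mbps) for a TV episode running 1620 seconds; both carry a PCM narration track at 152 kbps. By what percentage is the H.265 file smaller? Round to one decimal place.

Audio: 152 kbps = 0.152 Mbps.
MPEG-4: 14.452 Mbps × 1620 s = 23412.2 Mb = 2.927 GB.
H.265: 6.582 Mbps × 1620 s = 10662.8 Mb = 1.333 GB.
Reduction: (1 − 1.333/2.927) × 100 = 54.46%.

54.5%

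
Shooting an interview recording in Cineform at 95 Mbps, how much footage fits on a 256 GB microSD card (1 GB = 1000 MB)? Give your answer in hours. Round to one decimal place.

Capacity: 256 GB = 2,048,000 Mb.
Recording time: 2,048,000 / 95.000 = 21,558 s ≈ 5.99 hours.

6.0 hours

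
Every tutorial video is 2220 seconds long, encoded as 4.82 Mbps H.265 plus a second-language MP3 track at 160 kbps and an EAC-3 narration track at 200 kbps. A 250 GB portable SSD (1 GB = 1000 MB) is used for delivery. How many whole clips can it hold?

173

Audio total: 160 + 200 = 360 kbps = 0.360 Mbps.
Total bitrate: 5.180 Mbps.
Per item: 5.180 Mbps × 2220 s = 11,500 Mb = 1,437 MB.
Capacity: 250 GB = 2,000,000 Mb; 173.92 items → 173 complete.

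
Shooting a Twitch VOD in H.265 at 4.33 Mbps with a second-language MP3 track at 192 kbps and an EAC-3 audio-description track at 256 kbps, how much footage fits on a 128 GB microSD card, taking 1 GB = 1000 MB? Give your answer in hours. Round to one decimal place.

Audio total: 192 + 256 = 448 kbps = 0.448 Mbps.
Total bitrate: 4.33 + 0.448 = 4.778 Mbps.
Capacity: 128 GB = 1,024,000 Mb.
Recording time: 1,024,000 / 4.778 = 214,316 s ≈ 59.5 hours.

59.5 hours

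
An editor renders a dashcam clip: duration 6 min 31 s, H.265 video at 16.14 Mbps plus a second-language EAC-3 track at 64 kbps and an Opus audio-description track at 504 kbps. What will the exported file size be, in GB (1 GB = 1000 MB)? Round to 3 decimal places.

0.817 GB

6 min 31 s = 391 s
Audio total: 64 + 504 = 568 kbps = 0.568 Mbps.
Total bitrate: 16.14 + 0.568 = 16.708 Mbps.
Stream data: 16.708 Mbps × 391 s = 6532.8 Mb.
6,533 Mb ÷ 8 = 816.6 MB → 0.8166 GB.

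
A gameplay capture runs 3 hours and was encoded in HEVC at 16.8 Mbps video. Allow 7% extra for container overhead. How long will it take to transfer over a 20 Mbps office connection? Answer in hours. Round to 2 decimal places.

2.70 hours

3 h = 10800 s
File: 16.800 Mbps × 10800 s = 181440.0 Mb.
With 7% container overhead: ×1.07. → 194140.8 Mb.
At 20 Mbps: 194140.8 / 20 = 9707.0 s ≈ 2.7 hours.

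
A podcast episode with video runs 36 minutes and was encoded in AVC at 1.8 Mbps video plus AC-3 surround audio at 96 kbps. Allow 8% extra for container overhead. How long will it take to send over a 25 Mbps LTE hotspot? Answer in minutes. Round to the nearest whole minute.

36 min = 2160 s
Audio: 96 kbps = 0.096 Mbps.
Total bitrate: 1.896 Mbps.
File: 1.896 Mbps × 2160 s = 4095.4 Mb.
With 8% container overhead: ×1.08. → 4423.0 Mb.
At 25 Mbps: 4423.0 / 25 = 176.9 s ≈ 2.95 minutes.

3 minutes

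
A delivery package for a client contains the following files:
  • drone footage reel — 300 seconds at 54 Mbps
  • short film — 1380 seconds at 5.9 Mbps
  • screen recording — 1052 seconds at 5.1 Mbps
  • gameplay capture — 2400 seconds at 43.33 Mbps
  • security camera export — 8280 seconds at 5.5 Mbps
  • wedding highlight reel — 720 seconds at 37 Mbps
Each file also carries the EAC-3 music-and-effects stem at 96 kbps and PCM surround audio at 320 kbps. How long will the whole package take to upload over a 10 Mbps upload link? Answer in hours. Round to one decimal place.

5.9 hours

Audio total: 96 + 320 = 416 kbps = 0.416 Mbps.
drone footage reel: 54.416 Mbps × 300 s = 16324.8 Mb
short film: 6.316 Mbps × 1380 s = 8716.1 Mb
screen recording: 5.516 Mbps × 1052 s = 5802.8 Mb
gameplay capture: 43.746 Mbps × 2400 s = 104990.4 Mb
security camera export: 5.916 Mbps × 8280 s = 48984.5 Mb
wedding highlight reel: 37.416 Mbps × 720 s = 26939.5 Mb
Total: 211758.1 Mb = 26469.8 MB.
At 10 Mbps: 211758.1 / 10 = 21176 s ≈ 5.88 hours.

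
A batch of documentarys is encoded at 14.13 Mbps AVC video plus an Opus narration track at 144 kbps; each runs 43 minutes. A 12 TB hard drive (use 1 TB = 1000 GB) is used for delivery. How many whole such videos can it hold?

2606

43 min = 2580 s
Audio: 144 kbps = 0.144 Mbps.
Total bitrate: 14.274 Mbps.
Per item: 14.274 Mbps × 2580 s = 36,827 Mb = 4,603 MB.
Capacity: 12 TB = 96,000,000 Mb; 2606.79 items → 2606 complete.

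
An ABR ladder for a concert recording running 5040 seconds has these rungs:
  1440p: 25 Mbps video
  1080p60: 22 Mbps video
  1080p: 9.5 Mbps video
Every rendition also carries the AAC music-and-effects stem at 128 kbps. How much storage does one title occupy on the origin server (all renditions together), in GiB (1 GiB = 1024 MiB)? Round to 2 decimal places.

33.38 GiB

Audio: 128 kbps = 0.128 Mbps.
Sum of rendition bitrates: (25+0.128) + (22+0.128) + (9.5+0.128) = 56.884 Mbps.
× 5040 s = 286,695 Mb = 35,837 MB = 33.38 GiB.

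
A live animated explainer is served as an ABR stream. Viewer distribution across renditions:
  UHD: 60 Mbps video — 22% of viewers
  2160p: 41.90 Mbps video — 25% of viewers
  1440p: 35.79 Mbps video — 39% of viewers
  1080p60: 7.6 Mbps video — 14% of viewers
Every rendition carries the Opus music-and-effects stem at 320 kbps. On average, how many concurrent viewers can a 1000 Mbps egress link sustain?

25

Audio: 320 kbps = 0.320 Mbps.
Average per-viewer bitrate: 0.22×60.320 + 0.25×42.220 + 0.39×36.110 + 0.14×7.920 = 39.017 Mbps.
1000 Mbps = 1,000 Mbps; 1,000 / 39.017 = 25.63 → 25.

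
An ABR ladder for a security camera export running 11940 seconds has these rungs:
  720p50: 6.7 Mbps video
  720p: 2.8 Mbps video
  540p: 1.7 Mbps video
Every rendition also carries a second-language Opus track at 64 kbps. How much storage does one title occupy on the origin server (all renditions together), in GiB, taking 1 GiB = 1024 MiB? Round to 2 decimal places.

Audio: 64 kbps = 0.064 Mbps.
Sum of rendition bitrates: (6.7+0.064) + (2.8+0.064) + (1.7+0.064) = 11.392 Mbps.
× 11940 s = 136,020 Mb = 17,003 MB = 15.83 GiB.

15.83 GiB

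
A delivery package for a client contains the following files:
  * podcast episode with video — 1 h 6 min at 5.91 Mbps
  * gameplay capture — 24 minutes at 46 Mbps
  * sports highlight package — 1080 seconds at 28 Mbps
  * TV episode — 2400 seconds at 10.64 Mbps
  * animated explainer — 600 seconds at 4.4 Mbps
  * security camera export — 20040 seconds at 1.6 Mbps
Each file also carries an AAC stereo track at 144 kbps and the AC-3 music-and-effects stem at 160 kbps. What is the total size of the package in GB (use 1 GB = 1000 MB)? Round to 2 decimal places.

Audio total: 144 + 160 = 304 kbps = 0.304 Mbps.
podcast episode with video: 6.214 Mbps × 3960 s = 24607.4 Mb
gameplay capture: 46.304 Mbps × 1440 s = 66677.8 Mb
sports highlight package: 28.304 Mbps × 1080 s = 30568.3 Mb
TV episode: 10.944 Mbps × 2400 s = 26265.6 Mb
animated explainer: 4.704 Mbps × 600 s = 2822.4 Mb
security camera export: 1.904 Mbps × 20040 s = 38156.2 Mb
Total: 189097.7 Mb = 23637.2 MB.
= 23.64 GB.

23.64 GB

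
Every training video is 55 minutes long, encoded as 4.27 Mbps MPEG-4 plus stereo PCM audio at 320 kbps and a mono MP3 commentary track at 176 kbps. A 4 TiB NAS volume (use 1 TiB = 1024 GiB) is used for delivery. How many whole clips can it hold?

2237

55 min = 3300 s
Audio total: 320 + 176 = 496 kbps = 0.496 Mbps.
Total bitrate: 4.766 Mbps.
Per item: 4.766 Mbps × 3300 s = 15,728 Mb = 1,966 MB.
Capacity: 4 TiB = 35,184,372 Mb; 2237.08 items → 2237 complete.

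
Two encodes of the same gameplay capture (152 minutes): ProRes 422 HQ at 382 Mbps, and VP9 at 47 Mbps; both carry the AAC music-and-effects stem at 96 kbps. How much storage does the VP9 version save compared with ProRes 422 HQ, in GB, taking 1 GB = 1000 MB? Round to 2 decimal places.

152 min = 9120 s
Audio: 96 kbps = 0.096 Mbps.
ProRes 422 HQ: 382.096 Mbps × 9120 s = 3484715.5 Mb = 435.589 GB.
VP9: 47.096 Mbps × 9120 s = 429515.5 Mb = 53.689 GB.
Saving: 435.589 − 53.689 = 381.900 GB.

381.90 GB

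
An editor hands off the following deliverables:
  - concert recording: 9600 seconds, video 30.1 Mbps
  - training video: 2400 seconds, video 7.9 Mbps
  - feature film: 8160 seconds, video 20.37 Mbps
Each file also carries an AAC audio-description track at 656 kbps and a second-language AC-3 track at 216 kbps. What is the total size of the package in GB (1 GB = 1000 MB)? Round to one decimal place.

61.5 GB

Audio total: 656 + 216 = 872 kbps = 0.872 Mbps.
concert recording: 30.972 Mbps × 9600 s = 297331.2 Mb
training video: 8.772 Mbps × 2400 s = 21052.8 Mb
feature film: 21.242 Mbps × 8160 s = 173334.7 Mb
Total: 491718.7 Mb = 61464.8 MB.
= 61.46 GB.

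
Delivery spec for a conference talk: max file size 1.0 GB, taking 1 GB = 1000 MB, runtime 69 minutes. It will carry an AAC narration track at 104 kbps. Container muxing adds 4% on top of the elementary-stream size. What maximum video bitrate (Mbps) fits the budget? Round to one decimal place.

Budget: 1.0 GB = 8000.0 Mb.
Stream payload after overhead: 8000.0 / 1.04 = 7692.3 Mb.
69 min = 4140 s
Total bitrate budget: 7692.3 Mb / 4140 s = 1.858 Mbps.
Audio: 104 kbps = 0.104 Mbps.
Video: 1.858 − 0.104 = 1.754 Mbps.

1.8 Mbps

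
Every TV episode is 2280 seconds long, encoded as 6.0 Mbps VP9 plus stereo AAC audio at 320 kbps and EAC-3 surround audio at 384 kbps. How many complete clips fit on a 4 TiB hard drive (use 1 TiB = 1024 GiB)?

Audio total: 320 + 384 = 704 kbps = 0.704 Mbps.
Total bitrate: 6.704 Mbps.
Per item: 6.704 Mbps × 2280 s = 15,285 Mb = 1,911 MB.
Capacity: 4 TiB = 35,184,372 Mb; 2301.87 items → 2301 complete.

2301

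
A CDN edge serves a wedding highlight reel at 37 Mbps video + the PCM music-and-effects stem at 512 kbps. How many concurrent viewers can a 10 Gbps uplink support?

266

Audio: 512 kbps = 0.512 Mbps.
Per-viewer media rate: 37.512 Mbps.
10 Gbps = 10,000 Mbps; 10,000 / 37.512 = 266.58 → 266 viewers.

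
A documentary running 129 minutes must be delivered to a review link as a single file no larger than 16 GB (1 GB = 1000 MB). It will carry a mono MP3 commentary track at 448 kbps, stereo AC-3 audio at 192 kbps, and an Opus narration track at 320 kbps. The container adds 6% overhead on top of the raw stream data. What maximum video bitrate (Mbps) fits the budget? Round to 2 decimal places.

14.64 Mbps

Budget: 16 GB = 128000.0 Mb.
Stream payload after overhead: 128000.0 / 1.06 = 120754.7 Mb.
129 min = 7740 s
Total bitrate budget: 120754.7 Mb / 7740 s = 15.601 Mbps.
Audio total: 448 + 192 + 320 = 960 kbps = 0.960 Mbps.
Video: 15.601 − 0.960 = 14.641 Mbps.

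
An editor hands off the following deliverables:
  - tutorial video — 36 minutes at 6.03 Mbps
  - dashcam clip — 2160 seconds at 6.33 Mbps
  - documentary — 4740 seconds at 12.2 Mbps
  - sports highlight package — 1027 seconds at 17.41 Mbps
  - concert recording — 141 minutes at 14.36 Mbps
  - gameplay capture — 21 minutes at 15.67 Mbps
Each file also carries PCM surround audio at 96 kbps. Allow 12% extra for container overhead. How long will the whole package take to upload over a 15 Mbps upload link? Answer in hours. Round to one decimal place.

5.1 hours

Audio: 96 kbps = 0.096 Mbps.
tutorial video: 6.126 Mbps × 2160 s × 1.12 = 14820.0 Mb
dashcam clip: 6.426 Mbps × 2160 s × 1.12 = 15545.8 Mb
documentary: 12.296 Mbps × 4740 s × 1.12 = 65277.0 Mb
sports highlight package: 17.506 Mbps × 1027 s × 1.12 = 20136.1 Mb
concert recording: 14.456 Mbps × 8460 s × 1.12 = 136973.5 Mb
gameplay capture: 15.766 Mbps × 1260 s × 1.12 = 22249.0 Mb
Total: 275001.4 Mb = 34375.2 MB.
At 15 Mbps: 275001.4 / 15 = 18333 s ≈ 5.09 hours.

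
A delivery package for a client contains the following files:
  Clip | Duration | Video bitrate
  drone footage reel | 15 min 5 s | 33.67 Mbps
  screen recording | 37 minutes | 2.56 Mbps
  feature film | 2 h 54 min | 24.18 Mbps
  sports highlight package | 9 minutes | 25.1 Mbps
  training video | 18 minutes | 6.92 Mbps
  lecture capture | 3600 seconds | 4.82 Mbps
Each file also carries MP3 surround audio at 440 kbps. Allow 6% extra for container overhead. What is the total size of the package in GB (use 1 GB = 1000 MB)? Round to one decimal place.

Audio: 440 kbps = 0.440 Mbps.
drone footage reel: 34.110 Mbps × 905 s × 1.06 = 32721.7 Mb
screen recording: 3.000 Mbps × 2220 s × 1.06 = 7059.6 Mb
feature film: 24.620 Mbps × 10440 s × 1.06 = 272454.8 Mb
sports highlight package: 25.540 Mbps × 540 s × 1.06 = 14619.1 Mb
training video: 7.360 Mbps × 1080 s × 1.06 = 8425.7 Mb
lecture capture: 5.260 Mbps × 3600 s × 1.06 = 20072.2 Mb
Total: 355353.1 Mb = 44419.1 MB.
= 44.42 GB.

44.4 GB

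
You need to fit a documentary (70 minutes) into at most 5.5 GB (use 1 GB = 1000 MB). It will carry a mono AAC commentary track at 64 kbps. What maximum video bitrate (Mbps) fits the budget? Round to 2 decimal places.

Budget: 5.5 GB = 44000.0 Mb.
70 min = 4200 s
Total bitrate budget: 44000.0 Mb / 4200 s = 10.476 Mbps.
Audio: 64 kbps = 0.064 Mbps.
Video: 10.476 − 0.064 = 10.412 Mbps.

10.41 Mbps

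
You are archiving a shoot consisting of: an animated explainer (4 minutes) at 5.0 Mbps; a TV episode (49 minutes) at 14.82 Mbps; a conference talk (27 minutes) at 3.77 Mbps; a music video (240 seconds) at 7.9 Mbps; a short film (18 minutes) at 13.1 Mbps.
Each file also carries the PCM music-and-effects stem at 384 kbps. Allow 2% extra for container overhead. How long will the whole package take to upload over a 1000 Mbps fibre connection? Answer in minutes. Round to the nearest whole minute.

1 minutes

Audio: 384 kbps = 0.384 Mbps.
animated explainer: 5.384 Mbps × 240 s × 1.02 = 1318.0 Mb
TV episode: 15.204 Mbps × 2940 s × 1.02 = 45593.8 Mb
conference talk: 4.154 Mbps × 1620 s × 1.02 = 6864.1 Mb
music video: 8.284 Mbps × 240 s × 1.02 = 2027.9 Mb
short film: 13.484 Mbps × 1080 s × 1.02 = 14854.0 Mb
Total: 70657.7 Mb = 8832.2 MB.
At 1000 Mbps: 70657.7 / 1000 = 71 s ≈ 1.18 minutes.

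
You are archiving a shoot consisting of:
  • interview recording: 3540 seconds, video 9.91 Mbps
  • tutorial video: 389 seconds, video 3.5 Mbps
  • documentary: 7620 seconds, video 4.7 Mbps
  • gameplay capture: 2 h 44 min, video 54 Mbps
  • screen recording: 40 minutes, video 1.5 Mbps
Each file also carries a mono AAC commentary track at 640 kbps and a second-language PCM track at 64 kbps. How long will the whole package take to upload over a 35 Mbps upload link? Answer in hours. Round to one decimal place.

Audio total: 640 + 64 = 704 kbps = 0.704 Mbps.
interview recording: 10.614 Mbps × 3540 s = 37573.6 Mb
tutorial video: 4.204 Mbps × 389 s = 1635.4 Mb
documentary: 5.404 Mbps × 7620 s = 41178.5 Mb
gameplay capture: 54.704 Mbps × 9840 s = 538287.4 Mb
screen recording: 2.204 Mbps × 2400 s = 5289.6 Mb
Total: 623964.4 Mb = 77995.5 MB.
At 35 Mbps: 623964.4 / 35 = 17828 s ≈ 4.95 hours.

5.0 hours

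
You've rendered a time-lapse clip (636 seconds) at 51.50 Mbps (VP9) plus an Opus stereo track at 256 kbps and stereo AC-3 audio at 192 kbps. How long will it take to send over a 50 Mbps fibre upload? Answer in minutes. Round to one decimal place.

Audio total: 256 + 192 = 448 kbps = 0.448 Mbps.
Total bitrate: 51.948 Mbps.
File: 51.948 Mbps × 636 s = 33038.9 Mb.
At 50 Mbps: 33038.9 / 50 = 660.8 s ≈ 11 minutes.

11.0 minutes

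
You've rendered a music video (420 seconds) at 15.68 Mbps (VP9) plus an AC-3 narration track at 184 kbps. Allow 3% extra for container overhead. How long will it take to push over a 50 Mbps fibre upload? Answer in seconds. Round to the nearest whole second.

137 seconds

Audio: 184 kbps = 0.184 Mbps.
Total bitrate: 15.864 Mbps.
File: 15.864 Mbps × 420 s = 6662.9 Mb.
With 3% container overhead: ×1.03. → 6862.8 Mb.
At 50 Mbps: 6862.8 / 50 = 137.3 s ≈ 137 seconds.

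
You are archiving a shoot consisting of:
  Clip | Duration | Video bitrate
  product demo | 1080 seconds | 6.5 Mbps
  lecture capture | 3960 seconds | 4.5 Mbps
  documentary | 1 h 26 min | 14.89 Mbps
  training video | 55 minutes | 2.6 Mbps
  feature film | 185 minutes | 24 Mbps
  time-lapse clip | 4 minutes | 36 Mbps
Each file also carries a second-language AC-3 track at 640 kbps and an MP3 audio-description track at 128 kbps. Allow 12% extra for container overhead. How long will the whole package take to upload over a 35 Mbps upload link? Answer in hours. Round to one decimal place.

3.6 hours

Audio total: 640 + 128 = 768 kbps = 0.768 Mbps.
product demo: 7.268 Mbps × 1080 s × 1.12 = 8791.4 Mb
lecture capture: 5.268 Mbps × 3960 s × 1.12 = 23364.6 Mb
documentary: 15.658 Mbps × 5160 s × 1.12 = 90490.7 Mb
training video: 3.368 Mbps × 3300 s × 1.12 = 12448.1 Mb
feature film: 24.768 Mbps × 11100 s × 1.12 = 307915.8 Mb
time-lapse clip: 36.768 Mbps × 240 s × 1.12 = 9883.2 Mb
Total: 452893.9 Mb = 56611.7 MB.
At 35 Mbps: 452893.9 / 35 = 12940 s ≈ 3.59 hours.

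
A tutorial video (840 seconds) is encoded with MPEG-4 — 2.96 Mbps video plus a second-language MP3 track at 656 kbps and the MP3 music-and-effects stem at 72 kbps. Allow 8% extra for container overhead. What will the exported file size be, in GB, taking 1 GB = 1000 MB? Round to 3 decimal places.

0.418 GB

Audio total: 656 + 72 = 728 kbps = 0.728 Mbps.
Total bitrate: 2.96 + 0.728 = 3.688 Mbps.
Stream data: 3.688 Mbps × 840 s = 3097.9 Mb.
With 8% container overhead: ×1.08.
3,346 Mb ÷ 8 = 418.2 MB → 0.4182 GB.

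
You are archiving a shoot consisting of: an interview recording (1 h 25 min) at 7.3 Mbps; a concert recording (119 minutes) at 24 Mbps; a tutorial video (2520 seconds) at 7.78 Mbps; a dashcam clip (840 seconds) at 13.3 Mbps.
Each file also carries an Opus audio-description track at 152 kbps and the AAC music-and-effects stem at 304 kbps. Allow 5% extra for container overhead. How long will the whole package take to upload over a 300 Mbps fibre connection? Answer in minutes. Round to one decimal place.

Audio total: 152 + 304 = 456 kbps = 0.456 Mbps.
interview recording: 7.756 Mbps × 5100 s × 1.05 = 41533.4 Mb
concert recording: 24.456 Mbps × 7140 s × 1.05 = 183346.6 Mb
tutorial video: 8.236 Mbps × 2520 s × 1.05 = 21792.5 Mb
dashcam clip: 13.756 Mbps × 840 s × 1.05 = 12132.8 Mb
Total: 258805.3 Mb = 32350.7 MB.
At 300 Mbps: 258805.3 / 300 = 863 s ≈ 14.4 minutes.

14.4 minutes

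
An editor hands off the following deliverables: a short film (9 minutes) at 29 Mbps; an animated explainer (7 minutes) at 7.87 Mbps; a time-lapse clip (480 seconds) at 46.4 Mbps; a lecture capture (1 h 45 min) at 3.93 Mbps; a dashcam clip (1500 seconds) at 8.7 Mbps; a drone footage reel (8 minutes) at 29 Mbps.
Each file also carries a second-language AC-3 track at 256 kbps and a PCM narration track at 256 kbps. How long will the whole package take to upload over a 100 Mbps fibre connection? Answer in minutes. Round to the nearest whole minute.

16 minutes

Audio total: 256 + 256 = 512 kbps = 0.512 Mbps.
short film: 29.512 Mbps × 540 s = 15936.5 Mb
animated explainer: 8.382 Mbps × 420 s = 3520.4 Mb
time-lapse clip: 46.912 Mbps × 480 s = 22517.8 Mb
lecture capture: 4.442 Mbps × 6300 s = 27984.6 Mb
dashcam clip: 9.212 Mbps × 1500 s = 13818.0 Mb
drone footage reel: 29.512 Mbps × 480 s = 14165.8 Mb
Total: 97943.0 Mb = 12242.9 MB.
At 100 Mbps: 97943.0 / 100 = 979 s ≈ 16.3 minutes.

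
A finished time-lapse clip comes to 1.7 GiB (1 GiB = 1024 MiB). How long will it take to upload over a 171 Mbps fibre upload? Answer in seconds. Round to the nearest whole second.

File: 1.7 GiB = 14602.9 Mb.
At 171 Mbps: 14602.9 / 171 = 85.4 s ≈ 85.4 seconds.

85 seconds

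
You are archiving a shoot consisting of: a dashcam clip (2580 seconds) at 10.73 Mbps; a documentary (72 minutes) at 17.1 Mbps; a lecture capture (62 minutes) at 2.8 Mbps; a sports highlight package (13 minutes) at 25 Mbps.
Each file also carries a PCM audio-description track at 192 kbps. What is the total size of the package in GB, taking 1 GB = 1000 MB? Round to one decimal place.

16.7 GB

Audio: 192 kbps = 0.192 Mbps.
dashcam clip: 10.922 Mbps × 2580 s = 28178.8 Mb
documentary: 17.292 Mbps × 4320 s = 74701.4 Mb
lecture capture: 2.992 Mbps × 3720 s = 11130.2 Mb
sports highlight package: 25.192 Mbps × 780 s = 19649.8 Mb
Total: 133660.2 Mb = 16707.5 MB.
= 16.71 GB.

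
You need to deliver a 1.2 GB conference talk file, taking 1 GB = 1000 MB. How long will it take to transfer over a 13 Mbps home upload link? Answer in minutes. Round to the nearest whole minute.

12 minutes

File: 1.2 GB = 9600.0 Mb.
At 13 Mbps: 9600.0 / 13 = 738.5 s ≈ 12.3 minutes.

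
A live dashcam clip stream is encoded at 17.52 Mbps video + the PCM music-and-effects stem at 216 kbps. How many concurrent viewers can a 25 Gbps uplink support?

1409

Audio: 216 kbps = 0.216 Mbps.
Per-viewer media rate: 17.736 Mbps.
25 Gbps = 25,000 Mbps; 25,000 / 17.736 = 1409.56 → 1409 viewers.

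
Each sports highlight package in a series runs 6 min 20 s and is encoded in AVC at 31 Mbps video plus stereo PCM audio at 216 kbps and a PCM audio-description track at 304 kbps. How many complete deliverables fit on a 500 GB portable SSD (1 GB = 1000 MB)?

6 min 20 s = 380 s
Audio total: 216 + 304 = 520 kbps = 0.520 Mbps.
Total bitrate: 31.520 Mbps.
Per item: 31.520 Mbps × 380 s = 11,978 Mb = 1,497 MB.
Capacity: 500 GB = 4,000,000 Mb; 333.96 items → 333 complete.

333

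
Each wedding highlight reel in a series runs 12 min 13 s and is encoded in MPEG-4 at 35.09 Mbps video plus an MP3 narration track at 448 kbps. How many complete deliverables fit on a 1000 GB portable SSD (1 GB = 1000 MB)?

307

12 min 13 s = 733 s
Audio: 448 kbps = 0.448 Mbps.
Total bitrate: 35.538 Mbps.
Per item: 35.538 Mbps × 733 s = 26,049 Mb = 3,256 MB.
Capacity: 1000 GB = 8,000,000 Mb; 307.11 items → 307 complete.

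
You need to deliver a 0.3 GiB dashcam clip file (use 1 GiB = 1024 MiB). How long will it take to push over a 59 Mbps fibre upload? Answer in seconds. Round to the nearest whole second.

File: 0.3 GiB = 2577.0 Mb.
At 59 Mbps: 2577.0 / 59 = 43.7 s ≈ 43.7 seconds.

44 seconds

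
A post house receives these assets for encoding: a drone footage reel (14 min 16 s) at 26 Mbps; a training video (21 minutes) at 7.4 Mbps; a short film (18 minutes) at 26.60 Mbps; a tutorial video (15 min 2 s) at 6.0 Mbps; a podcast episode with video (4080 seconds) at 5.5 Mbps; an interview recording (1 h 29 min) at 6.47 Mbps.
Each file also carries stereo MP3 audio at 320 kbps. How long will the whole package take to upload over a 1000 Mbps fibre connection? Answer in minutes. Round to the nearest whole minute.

Audio: 320 kbps = 0.320 Mbps.
drone footage reel: 26.320 Mbps × 856 s = 22529.9 Mb
training video: 7.720 Mbps × 1260 s = 9727.2 Mb
short film: 26.920 Mbps × 1080 s = 29073.6 Mb
tutorial video: 6.320 Mbps × 902 s = 5700.6 Mb
podcast episode with video: 5.820 Mbps × 4080 s = 23745.6 Mb
interview recording: 6.790 Mbps × 5340 s = 36258.6 Mb
Total: 127035.6 Mb = 15879.4 MB.
At 1000 Mbps: 127035.6 / 1000 = 127 s ≈ 2.12 minutes.

2 minutes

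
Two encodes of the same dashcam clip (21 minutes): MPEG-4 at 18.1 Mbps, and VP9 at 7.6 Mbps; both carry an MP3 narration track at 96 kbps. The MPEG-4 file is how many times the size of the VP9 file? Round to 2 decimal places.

21 min = 1260 s
Audio: 96 kbps = 0.096 Mbps.
MPEG-4: 18.196 Mbps × 1260 s = 22927.0 Mb = 2.669 GiB.
VP9: 7.696 Mbps × 1260 s = 9697.0 Mb = 1.129 GiB.
Ratio: 2.669 / 1.129 = 2.364.

2.36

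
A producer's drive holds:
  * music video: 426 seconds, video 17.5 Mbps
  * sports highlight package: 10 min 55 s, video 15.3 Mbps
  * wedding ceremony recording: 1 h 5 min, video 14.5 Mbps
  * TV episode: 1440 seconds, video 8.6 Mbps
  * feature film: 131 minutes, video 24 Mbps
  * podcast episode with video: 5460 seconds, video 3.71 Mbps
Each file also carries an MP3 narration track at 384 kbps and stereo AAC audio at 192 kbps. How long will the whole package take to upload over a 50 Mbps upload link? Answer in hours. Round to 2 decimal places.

Audio total: 384 + 192 = 576 kbps = 0.576 Mbps.
music video: 18.076 Mbps × 426 s = 7700.4 Mb
sports highlight package: 15.876 Mbps × 655 s = 10398.8 Mb
wedding ceremony recording: 15.076 Mbps × 3900 s = 58796.4 Mb
TV episode: 9.176 Mbps × 1440 s = 13213.4 Mb
feature film: 24.576 Mbps × 7860 s = 193167.4 Mb
podcast episode with video: 4.286 Mbps × 5460 s = 23401.6 Mb
Total: 306677.9 Mb = 38334.7 MB.
At 50 Mbps: 306677.9 / 50 = 6134 s ≈ 1.7 hours.

1.70 hours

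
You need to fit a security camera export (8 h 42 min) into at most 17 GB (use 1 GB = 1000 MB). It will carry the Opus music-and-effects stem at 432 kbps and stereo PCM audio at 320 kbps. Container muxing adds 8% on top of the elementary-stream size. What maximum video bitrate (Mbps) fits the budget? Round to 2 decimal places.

3.27 Mbps

Budget: 17 GB = 136000.0 Mb.
Stream payload after overhead: 136000.0 / 1.08 = 125925.9 Mb.
8 h 42 min = 522 min = 31320 s
Total bitrate budget: 125925.9 Mb / 31320 s = 4.021 Mbps.
Audio total: 432 + 320 = 752 kbps = 0.752 Mbps.
Video: 4.021 − 0.752 = 3.269 Mbps.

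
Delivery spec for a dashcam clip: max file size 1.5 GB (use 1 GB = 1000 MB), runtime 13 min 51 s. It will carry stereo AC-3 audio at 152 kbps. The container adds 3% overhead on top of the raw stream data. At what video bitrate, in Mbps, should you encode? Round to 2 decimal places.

13.87 Mbps

Budget: 1.5 GB = 12000.0 Mb.
Stream payload after overhead: 12000.0 / 1.03 = 11650.5 Mb.
13 min 51 s = 831 s
Total bitrate budget: 11650.5 Mb / 831 s = 14.020 Mbps.
Audio: 152 kbps = 0.152 Mbps.
Video: 14.020 − 0.152 = 13.868 Mbps.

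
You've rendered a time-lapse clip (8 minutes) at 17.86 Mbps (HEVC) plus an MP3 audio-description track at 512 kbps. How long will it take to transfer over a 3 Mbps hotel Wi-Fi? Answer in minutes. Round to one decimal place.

8 min = 480 s
Audio: 512 kbps = 0.512 Mbps.
Total bitrate: 18.372 Mbps.
File: 18.372 Mbps × 480 s = 8818.6 Mb.
At 3 Mbps: 8818.6 / 3 = 2939.5 s ≈ 49 minutes.

49.0 minutes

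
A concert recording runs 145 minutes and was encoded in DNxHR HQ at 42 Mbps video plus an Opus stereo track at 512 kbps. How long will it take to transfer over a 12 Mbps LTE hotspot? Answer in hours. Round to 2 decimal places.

8.56 hours

145 min = 8700 s
Audio: 512 kbps = 0.512 Mbps.
Total bitrate: 42.512 Mbps.
File: 42.512 Mbps × 8700 s = 369854.4 Mb.
At 12 Mbps: 369854.4 / 12 = 30821.2 s ≈ 8.56 hours.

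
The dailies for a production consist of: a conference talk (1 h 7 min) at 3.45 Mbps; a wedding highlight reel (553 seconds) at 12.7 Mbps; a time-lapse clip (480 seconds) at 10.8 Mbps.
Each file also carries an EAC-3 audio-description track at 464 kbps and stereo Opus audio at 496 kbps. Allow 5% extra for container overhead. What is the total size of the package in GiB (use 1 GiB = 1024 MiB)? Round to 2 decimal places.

Audio total: 464 + 496 = 960 kbps = 0.960 Mbps.
conference talk: 4.410 Mbps × 4020 s × 1.05 = 18614.6 Mb
wedding highlight reel: 13.660 Mbps × 553 s × 1.05 = 7931.7 Mb
time-lapse clip: 11.760 Mbps × 480 s × 1.05 = 5927.0 Mb
Total: 32473.3 Mb = 4059.2 MB.
= 3.780 GiB.

3.78 GiB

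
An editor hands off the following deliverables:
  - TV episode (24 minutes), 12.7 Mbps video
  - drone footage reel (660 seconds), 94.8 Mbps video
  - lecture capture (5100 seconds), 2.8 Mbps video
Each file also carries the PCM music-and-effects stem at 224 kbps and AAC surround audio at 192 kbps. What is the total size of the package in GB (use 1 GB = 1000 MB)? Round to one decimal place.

Audio total: 224 + 192 = 416 kbps = 0.416 Mbps.
TV episode: 13.116 Mbps × 1440 s = 18887.0 Mb
drone footage reel: 95.216 Mbps × 660 s = 62842.6 Mb
lecture capture: 3.216 Mbps × 5100 s = 16401.6 Mb
Total: 98131.2 Mb = 12266.4 MB.
= 12.27 GB.

12.3 GB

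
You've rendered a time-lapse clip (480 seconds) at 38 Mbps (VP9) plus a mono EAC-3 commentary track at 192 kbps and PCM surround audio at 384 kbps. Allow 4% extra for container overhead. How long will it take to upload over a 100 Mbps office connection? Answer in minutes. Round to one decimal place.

Audio total: 192 + 384 = 576 kbps = 0.576 Mbps.
Total bitrate: 38.576 Mbps.
File: 38.576 Mbps × 480 s = 18516.5 Mb.
With 4% container overhead: ×1.04. → 19257.1 Mb.
At 100 Mbps: 19257.1 / 100 = 192.6 s ≈ 3.21 minutes.

3.2 minutes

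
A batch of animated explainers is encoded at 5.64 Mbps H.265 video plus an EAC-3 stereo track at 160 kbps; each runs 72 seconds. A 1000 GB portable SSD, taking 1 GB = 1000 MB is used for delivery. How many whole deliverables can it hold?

19157

Audio: 160 kbps = 0.160 Mbps.
Total bitrate: 5.800 Mbps.
Per item: 5.800 Mbps × 72 s = 417.6 Mb = 52.20 MB.
Capacity: 1000 GB = 8,000,000 Mb; 19157.09 items → 19157 complete.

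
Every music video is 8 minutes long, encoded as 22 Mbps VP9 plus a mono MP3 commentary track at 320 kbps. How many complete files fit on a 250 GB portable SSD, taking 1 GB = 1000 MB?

186

8 min = 480 s
Audio: 320 kbps = 0.320 Mbps.
Total bitrate: 22.320 Mbps.
Per item: 22.320 Mbps × 480 s = 10,714 Mb = 1,339 MB.
Capacity: 250 GB = 2,000,000 Mb; 186.68 items → 186 complete.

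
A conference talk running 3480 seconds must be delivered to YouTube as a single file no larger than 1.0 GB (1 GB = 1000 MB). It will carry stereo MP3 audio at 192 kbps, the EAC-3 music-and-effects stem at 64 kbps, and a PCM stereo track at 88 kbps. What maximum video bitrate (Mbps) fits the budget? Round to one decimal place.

Budget: 1.0 GB = 8000.0 Mb.
Total bitrate budget: 8000.0 Mb / 3480 s = 2.299 Mbps.
Audio total: 192 + 64 + 88 = 344 kbps = 0.344 Mbps.
Video: 2.299 − 0.344 = 1.955 Mbps.

2.0 Mbps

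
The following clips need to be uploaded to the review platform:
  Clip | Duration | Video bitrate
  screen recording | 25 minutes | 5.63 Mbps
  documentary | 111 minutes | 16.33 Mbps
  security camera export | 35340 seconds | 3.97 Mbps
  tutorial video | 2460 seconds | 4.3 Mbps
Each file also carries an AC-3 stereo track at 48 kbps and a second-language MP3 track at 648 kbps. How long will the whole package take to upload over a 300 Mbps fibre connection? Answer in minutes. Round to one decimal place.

16.7 minutes

Audio total: 48 + 648 = 696 kbps = 0.696 Mbps.
screen recording: 6.326 Mbps × 1500 s = 9489.0 Mb
documentary: 17.026 Mbps × 6660 s = 113393.2 Mb
security camera export: 4.666 Mbps × 35340 s = 164896.4 Mb
tutorial video: 4.996 Mbps × 2460 s = 12290.2 Mb
Total: 300068.8 Mb = 37508.6 MB.
At 300 Mbps: 300068.8 / 300 = 1000 s ≈ 16.7 minutes.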